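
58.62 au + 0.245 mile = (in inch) 3.453e+14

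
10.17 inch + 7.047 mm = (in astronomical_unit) 1.774e-12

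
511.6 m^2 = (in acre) 0.1264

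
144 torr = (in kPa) 19.2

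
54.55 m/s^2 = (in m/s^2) 54.55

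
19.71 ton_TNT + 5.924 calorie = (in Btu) 7.816e+07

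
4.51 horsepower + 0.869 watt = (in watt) 3364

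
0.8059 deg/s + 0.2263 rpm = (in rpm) 0.3606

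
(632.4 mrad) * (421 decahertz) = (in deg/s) 1.525e+05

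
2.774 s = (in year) 8.796e-08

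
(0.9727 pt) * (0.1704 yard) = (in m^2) 5.347e-05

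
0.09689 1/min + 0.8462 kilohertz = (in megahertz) 0.0008462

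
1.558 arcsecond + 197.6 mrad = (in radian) 0.1976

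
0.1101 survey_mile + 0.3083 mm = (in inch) 6976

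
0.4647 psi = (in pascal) 3204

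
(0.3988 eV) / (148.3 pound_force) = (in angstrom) 9.686e-13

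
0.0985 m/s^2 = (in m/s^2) 0.0985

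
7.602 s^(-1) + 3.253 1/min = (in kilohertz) 0.007656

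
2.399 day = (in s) 2.073e+05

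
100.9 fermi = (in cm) 1.009e-11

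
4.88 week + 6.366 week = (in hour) 1889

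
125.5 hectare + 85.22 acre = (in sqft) 1.722e+07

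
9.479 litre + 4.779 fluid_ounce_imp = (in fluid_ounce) 325.1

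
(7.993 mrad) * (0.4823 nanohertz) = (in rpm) 3.681e-11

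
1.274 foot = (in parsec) 1.258e-17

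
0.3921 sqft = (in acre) 9.001e-06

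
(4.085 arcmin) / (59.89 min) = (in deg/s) 1.895e-05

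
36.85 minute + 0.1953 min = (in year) 7.048e-05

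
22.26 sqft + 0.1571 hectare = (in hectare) 0.1573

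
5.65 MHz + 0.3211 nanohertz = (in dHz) 5.65e+07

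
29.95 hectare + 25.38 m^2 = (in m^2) 2.995e+05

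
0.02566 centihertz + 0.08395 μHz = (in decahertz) 2.567e-05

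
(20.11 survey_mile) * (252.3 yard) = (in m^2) 7.466e+06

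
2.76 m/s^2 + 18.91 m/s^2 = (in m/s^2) 21.67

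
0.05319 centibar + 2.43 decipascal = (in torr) 0.4008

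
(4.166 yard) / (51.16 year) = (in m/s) 2.361e-09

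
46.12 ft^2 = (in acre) 0.001059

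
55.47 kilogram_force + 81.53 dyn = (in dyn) 5.44e+07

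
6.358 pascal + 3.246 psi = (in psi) 3.247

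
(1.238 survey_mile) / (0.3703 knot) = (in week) 0.01729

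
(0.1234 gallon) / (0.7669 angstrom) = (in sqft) 6.556e+07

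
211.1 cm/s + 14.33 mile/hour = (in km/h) 30.66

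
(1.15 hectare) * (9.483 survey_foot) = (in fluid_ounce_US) 1.124e+09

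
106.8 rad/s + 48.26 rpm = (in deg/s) 6409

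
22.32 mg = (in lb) 4.921e-05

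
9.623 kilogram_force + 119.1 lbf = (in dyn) 6.242e+07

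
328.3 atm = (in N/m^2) 3.326e+07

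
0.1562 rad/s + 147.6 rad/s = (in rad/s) 147.8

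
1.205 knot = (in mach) 0.001821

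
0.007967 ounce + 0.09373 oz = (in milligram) 2883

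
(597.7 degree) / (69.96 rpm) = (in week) 2.354e-06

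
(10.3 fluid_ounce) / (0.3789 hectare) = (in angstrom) 803.9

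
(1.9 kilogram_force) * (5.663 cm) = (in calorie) 0.2522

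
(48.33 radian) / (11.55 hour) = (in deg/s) 0.0666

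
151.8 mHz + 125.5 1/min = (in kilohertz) 0.002243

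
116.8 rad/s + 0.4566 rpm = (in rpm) 1116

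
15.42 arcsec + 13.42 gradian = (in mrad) 210.9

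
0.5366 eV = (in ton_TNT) 2.055e-29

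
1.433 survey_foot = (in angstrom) 4.368e+09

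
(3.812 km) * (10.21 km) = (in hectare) 3892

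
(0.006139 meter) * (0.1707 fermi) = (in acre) 2.589e-22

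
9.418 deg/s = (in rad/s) 0.1644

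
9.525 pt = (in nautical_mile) 1.814e-06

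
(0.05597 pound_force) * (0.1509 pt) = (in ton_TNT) 3.168e-15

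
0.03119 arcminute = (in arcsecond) 1.871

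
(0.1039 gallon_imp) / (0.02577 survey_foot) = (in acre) 1.486e-05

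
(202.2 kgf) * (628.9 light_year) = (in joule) 1.18e+22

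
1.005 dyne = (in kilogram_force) 1.025e-06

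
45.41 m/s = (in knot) 88.27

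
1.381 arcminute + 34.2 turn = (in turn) 34.2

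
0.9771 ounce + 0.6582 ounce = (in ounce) 1.635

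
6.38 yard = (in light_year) 6.166e-16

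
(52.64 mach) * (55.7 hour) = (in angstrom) 3.594e+19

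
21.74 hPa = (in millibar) 21.74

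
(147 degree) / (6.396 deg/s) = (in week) 3.8e-05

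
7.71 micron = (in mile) 4.791e-09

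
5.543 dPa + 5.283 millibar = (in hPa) 5.289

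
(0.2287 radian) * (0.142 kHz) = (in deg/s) 1861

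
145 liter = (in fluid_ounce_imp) 5103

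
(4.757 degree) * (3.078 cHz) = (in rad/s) 0.002556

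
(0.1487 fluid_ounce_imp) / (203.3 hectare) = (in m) 2.078e-12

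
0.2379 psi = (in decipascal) 1.64e+04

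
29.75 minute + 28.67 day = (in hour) 688.6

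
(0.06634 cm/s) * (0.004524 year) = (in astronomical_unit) 6.327e-10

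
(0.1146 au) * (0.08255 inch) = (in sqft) 3.869e+08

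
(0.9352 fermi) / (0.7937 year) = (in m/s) 3.736e-23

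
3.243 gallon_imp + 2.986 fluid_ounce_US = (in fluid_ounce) 501.5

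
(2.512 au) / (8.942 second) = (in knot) 8.169e+10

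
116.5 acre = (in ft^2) 5.075e+06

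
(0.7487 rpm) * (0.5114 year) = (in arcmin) 4.347e+09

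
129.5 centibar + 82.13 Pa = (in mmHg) 971.9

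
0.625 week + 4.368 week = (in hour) 838.8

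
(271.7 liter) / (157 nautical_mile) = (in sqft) 1.006e-05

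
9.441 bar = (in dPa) 9.441e+06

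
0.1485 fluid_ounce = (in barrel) 2.762e-05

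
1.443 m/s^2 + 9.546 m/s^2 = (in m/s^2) 10.99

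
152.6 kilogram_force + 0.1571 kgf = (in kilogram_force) 152.8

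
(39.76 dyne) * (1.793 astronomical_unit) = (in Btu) 1.011e+05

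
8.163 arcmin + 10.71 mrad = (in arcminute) 44.98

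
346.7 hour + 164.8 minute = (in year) 0.03989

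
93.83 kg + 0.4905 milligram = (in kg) 93.83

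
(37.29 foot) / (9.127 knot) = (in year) 7.676e-08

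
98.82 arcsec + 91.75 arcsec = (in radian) 0.0009239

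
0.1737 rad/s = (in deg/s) 9.952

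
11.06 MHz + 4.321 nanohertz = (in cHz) 1.106e+09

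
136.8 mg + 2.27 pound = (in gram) 1030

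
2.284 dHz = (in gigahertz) 2.284e-10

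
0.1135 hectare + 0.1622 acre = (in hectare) 0.1791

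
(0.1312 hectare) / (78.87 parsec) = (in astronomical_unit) 3.604e-27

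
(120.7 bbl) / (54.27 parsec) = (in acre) 2.832e-21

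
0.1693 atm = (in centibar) 17.15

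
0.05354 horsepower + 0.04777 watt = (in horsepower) 0.0536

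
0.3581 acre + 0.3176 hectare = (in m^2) 4625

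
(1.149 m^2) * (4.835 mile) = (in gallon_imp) 1.967e+06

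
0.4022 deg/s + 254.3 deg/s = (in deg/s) 254.7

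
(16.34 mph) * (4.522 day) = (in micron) 2.854e+12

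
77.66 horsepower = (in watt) 5.791e+04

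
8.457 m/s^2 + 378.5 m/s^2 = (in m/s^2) 387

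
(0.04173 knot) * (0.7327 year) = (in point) 1.406e+09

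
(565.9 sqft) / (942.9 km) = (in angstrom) 5.576e+05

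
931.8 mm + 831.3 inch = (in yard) 24.11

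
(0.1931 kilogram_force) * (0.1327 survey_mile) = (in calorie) 96.66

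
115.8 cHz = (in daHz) 0.1158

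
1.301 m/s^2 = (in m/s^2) 1.301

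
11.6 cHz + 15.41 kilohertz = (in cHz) 1.541e+06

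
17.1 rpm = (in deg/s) 102.6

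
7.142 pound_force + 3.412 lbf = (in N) 46.95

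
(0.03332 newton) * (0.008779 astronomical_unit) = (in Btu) 4.148e+04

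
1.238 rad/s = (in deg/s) 70.93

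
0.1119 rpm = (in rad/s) 0.01172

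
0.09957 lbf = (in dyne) 4.429e+04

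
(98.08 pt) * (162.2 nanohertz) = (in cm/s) 5.612e-07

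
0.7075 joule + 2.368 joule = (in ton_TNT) 7.351e-10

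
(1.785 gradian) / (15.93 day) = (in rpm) 1.945e-07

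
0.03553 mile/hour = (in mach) 4.665e-05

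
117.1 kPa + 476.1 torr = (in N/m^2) 1.806e+05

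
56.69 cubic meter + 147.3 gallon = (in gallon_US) 1.512e+04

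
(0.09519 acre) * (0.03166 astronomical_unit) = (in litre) 1.825e+15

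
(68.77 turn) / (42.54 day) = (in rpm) 0.001123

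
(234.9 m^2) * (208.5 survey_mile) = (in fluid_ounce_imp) 2.774e+12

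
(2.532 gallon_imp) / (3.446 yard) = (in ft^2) 0.03932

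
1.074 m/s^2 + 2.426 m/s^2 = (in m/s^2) 3.5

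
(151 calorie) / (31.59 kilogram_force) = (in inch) 80.29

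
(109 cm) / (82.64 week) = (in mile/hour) 4.878e-08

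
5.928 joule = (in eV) 3.7e+19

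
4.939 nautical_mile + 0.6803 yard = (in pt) 2.593e+07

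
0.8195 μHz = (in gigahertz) 8.195e-16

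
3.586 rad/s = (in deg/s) 205.5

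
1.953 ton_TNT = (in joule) 8.171e+09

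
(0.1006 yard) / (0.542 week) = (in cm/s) 2.806e-05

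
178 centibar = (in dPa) 1.78e+06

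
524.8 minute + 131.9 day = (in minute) 1.905e+05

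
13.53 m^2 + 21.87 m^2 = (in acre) 0.008748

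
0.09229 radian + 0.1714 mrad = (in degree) 5.298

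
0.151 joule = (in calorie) 0.03609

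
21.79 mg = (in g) 0.02179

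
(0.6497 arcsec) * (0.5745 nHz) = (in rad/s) 1.81e-15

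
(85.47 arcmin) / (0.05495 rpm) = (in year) 1.37e-07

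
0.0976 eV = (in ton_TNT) 3.737e-30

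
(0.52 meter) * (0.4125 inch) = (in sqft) 0.05865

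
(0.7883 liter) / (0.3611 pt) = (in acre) 0.001529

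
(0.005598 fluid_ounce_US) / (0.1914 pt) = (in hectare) 2.452e-07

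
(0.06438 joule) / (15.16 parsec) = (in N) 1.376e-19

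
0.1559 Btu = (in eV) 1.027e+21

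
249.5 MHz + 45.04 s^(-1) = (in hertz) 2.495e+08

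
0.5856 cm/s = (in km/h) 0.02108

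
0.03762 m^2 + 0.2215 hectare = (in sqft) 2.384e+04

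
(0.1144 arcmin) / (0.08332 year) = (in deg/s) 7.256e-10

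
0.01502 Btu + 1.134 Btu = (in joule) 1212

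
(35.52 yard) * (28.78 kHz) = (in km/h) 3.365e+06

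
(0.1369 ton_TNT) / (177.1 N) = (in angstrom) 3.234e+16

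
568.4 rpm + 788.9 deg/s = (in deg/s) 4199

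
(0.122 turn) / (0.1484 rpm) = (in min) 0.8221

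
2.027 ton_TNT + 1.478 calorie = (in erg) 8.481e+16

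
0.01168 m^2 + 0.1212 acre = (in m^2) 490.5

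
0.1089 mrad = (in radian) 0.0001089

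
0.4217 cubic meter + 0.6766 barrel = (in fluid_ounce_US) 1.79e+04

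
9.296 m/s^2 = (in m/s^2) 9.296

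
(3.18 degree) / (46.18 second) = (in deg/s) 0.06886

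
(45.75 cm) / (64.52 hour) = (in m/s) 1.97e-06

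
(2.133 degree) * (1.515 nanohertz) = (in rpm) 5.386e-10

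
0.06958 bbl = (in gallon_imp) 2.433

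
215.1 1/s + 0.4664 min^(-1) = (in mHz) 2.151e+05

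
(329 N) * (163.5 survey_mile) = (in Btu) 8.205e+04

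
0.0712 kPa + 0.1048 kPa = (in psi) 0.02553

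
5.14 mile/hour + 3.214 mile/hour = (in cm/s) 373.5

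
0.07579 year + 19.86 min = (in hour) 664.3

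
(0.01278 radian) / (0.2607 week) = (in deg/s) 4.644e-06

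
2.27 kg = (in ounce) 80.07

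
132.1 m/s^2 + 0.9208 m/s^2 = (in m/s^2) 133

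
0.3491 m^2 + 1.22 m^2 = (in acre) 0.0003877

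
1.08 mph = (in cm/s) 48.28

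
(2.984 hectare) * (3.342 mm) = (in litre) 9.973e+04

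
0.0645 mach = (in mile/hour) 49.13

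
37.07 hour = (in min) 2224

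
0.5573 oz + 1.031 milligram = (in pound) 0.03483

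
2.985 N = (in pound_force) 0.6711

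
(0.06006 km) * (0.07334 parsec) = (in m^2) 1.359e+17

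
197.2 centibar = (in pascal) 1.972e+05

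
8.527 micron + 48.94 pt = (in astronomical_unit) 1.155e-13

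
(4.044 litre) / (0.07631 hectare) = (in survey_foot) 1.739e-05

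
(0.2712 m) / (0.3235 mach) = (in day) 2.85e-08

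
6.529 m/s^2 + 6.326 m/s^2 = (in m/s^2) 12.86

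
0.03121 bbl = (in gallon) 1.311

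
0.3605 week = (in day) 2.523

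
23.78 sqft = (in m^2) 2.209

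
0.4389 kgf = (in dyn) 4.304e+05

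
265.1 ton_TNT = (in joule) 1.109e+12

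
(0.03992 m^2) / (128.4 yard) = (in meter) 0.00034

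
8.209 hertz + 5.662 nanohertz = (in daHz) 0.8209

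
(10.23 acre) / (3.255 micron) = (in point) 3.605e+13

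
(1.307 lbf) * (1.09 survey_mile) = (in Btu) 9.666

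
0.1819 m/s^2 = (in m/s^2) 0.1819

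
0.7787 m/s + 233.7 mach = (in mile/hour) 1.78e+05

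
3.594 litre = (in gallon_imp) 0.7906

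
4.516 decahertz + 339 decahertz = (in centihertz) 3.435e+05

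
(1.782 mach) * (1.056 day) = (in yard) 6.054e+07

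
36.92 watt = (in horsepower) 0.04951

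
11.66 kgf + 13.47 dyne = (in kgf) 11.66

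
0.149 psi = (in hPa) 10.27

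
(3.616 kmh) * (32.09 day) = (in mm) 2.785e+09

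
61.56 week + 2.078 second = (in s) 3.723e+07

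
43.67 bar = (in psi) 633.4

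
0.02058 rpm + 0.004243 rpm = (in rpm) 0.02482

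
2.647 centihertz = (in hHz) 0.0002647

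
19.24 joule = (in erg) 1.924e+08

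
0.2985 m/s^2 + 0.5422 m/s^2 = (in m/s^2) 0.8407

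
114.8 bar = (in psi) 1665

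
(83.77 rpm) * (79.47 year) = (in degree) 1.26e+12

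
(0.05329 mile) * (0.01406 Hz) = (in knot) 2.344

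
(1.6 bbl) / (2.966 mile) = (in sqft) 0.0005736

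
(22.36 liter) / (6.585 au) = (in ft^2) 2.443e-13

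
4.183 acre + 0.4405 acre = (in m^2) 1.871e+04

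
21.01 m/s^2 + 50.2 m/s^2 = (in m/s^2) 71.21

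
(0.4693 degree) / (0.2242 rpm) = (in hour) 9.691e-05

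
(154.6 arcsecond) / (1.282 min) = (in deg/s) 0.0005583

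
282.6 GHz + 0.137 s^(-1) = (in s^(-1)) 2.826e+11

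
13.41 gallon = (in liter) 50.76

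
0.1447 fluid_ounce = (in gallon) 0.00113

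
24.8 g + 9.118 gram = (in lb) 0.07478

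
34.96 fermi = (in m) 3.496e-14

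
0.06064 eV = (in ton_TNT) 2.322e-30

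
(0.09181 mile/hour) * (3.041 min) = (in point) 2.123e+04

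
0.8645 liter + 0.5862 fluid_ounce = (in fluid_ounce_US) 29.82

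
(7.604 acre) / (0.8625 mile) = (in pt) 6.284e+04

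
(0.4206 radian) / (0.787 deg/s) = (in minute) 0.5103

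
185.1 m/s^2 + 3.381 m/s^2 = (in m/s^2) 188.5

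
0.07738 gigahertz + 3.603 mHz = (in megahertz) 77.38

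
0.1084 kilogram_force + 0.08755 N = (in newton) 1.151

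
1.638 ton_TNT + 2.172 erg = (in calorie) 1.638e+09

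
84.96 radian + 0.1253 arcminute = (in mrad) 8.496e+04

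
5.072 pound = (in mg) 2.301e+06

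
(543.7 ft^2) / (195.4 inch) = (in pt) 2.885e+04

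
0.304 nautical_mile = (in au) 3.763e-09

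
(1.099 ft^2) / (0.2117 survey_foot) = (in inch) 62.3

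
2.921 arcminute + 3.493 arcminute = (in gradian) 0.1188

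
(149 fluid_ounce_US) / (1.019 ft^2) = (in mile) 2.892e-05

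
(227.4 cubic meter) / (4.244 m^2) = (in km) 0.05358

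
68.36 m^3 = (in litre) 6.836e+04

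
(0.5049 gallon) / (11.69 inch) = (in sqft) 0.06929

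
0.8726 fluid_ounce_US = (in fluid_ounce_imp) 0.9082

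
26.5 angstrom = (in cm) 2.65e-07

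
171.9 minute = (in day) 0.1194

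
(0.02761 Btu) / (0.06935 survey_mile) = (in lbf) 0.05868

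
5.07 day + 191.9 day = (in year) 0.5396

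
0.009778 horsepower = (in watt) 7.291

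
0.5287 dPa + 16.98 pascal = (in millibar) 0.1703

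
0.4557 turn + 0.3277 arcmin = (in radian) 2.863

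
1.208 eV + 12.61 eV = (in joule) 2.214e-18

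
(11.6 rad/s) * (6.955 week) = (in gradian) 3.106e+09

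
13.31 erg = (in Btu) 1.262e-09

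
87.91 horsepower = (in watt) 6.555e+04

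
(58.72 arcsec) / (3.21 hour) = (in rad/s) 2.464e-08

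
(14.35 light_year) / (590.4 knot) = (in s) 4.47e+14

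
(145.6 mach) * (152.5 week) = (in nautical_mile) 2.469e+09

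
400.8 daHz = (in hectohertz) 40.08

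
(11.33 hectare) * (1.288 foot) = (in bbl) 2.798e+05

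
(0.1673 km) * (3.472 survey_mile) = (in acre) 231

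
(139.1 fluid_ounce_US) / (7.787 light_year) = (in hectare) 5.584e-24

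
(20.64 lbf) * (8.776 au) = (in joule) 1.205e+14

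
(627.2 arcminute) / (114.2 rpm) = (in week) 2.522e-08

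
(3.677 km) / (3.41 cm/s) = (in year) 0.003419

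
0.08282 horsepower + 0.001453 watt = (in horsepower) 0.08282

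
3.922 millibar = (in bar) 0.003922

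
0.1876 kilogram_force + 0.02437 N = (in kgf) 0.1901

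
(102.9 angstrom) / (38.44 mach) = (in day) 9.099e-18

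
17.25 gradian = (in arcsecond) 5.589e+04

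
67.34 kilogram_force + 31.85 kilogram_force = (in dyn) 9.727e+07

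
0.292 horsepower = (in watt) 217.7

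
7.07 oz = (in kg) 0.2004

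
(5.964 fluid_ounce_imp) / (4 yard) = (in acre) 1.145e-08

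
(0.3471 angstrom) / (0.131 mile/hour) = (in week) 9.8e-16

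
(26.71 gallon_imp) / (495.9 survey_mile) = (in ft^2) 1.638e-06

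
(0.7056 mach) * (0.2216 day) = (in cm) 4.6e+08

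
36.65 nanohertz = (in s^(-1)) 3.665e-08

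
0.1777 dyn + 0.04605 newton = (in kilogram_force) 0.004696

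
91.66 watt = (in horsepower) 0.1229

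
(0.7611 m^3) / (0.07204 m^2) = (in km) 0.01056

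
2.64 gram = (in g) 2.64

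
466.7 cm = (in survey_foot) 15.31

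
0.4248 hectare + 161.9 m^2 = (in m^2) 4410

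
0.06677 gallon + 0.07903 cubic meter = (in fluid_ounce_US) 2681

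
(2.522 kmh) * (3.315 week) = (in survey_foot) 4.608e+06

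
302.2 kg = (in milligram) 3.022e+08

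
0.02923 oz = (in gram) 0.8287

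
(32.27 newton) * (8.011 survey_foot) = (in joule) 78.8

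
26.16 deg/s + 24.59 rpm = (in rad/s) 3.032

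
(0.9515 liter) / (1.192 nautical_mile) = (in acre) 1.065e-10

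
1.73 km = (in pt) 4.904e+06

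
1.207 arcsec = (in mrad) 0.005852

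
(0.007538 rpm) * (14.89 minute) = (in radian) 0.7052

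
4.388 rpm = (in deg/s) 26.33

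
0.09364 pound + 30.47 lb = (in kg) 13.86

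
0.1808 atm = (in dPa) 1.832e+05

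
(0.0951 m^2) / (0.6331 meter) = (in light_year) 1.588e-17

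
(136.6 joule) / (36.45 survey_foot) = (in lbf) 2.764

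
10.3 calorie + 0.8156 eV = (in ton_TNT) 1.03e-08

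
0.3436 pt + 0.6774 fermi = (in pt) 0.3436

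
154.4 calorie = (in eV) 4.032e+21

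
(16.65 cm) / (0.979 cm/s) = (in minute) 0.2835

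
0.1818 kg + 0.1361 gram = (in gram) 181.9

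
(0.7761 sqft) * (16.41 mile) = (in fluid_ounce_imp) 6.702e+07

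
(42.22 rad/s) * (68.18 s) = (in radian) 2879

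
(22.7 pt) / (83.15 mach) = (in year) 8.969e-15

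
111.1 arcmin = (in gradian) 2.057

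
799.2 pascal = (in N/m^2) 799.2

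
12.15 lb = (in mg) 5.511e+06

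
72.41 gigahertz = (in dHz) 7.241e+11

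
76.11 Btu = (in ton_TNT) 1.919e-05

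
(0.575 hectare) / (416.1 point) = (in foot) 1.285e+05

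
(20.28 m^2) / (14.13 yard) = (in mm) 1570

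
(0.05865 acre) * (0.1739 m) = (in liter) 4.127e+04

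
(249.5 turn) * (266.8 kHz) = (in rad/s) 4.183e+08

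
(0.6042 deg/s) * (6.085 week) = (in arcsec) 8.005e+09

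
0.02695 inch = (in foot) 0.002246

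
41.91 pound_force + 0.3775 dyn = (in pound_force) 41.91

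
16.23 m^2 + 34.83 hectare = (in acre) 86.07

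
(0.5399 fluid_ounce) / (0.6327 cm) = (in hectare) 2.524e-07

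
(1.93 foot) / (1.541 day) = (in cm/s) 0.0004418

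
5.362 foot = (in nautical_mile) 0.0008825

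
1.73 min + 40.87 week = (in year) 0.7838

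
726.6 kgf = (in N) 7126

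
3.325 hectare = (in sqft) 3.579e+05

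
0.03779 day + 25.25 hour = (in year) 0.002986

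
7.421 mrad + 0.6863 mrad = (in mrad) 8.107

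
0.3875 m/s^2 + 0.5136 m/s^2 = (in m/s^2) 0.9011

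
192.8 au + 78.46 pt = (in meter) 2.884e+13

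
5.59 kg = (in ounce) 197.2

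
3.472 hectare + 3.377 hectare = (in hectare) 6.849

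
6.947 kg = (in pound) 15.32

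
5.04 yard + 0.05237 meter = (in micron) 4.661e+06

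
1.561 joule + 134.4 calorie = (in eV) 3.52e+21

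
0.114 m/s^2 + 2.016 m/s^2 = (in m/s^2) 2.13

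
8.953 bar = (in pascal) 8.953e+05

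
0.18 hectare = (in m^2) 1800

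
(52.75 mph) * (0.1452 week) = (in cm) 2.071e+08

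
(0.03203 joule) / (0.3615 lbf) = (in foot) 0.06535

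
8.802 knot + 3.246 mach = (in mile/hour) 2483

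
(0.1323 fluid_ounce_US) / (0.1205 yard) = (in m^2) 3.551e-05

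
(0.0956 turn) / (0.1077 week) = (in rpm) 8.806e-05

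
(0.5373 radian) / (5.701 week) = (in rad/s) 1.558e-07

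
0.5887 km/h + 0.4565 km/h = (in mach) 0.0008527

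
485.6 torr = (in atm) 0.6389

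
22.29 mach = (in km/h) 2.732e+04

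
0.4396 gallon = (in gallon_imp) 0.366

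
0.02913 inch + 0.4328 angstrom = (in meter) 0.0007399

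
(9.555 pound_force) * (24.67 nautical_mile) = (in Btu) 1841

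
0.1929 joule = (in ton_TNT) 4.61e-11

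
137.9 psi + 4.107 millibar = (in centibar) 951.2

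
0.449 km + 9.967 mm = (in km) 0.449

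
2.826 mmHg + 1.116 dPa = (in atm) 0.00372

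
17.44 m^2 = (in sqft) 187.7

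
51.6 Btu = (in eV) 3.398e+23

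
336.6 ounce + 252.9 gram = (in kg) 9.795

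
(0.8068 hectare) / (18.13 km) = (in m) 0.445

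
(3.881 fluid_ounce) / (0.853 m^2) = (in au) 8.994e-16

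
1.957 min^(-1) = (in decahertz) 0.003262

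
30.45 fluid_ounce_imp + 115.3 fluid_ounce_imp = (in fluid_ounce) 140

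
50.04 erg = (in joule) 5.004e-06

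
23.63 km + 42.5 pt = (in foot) 7.753e+04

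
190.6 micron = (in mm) 0.1906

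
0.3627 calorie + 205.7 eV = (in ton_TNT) 3.627e-10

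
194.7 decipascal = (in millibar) 0.1947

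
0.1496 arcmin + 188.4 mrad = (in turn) 0.02999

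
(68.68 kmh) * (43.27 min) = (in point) 1.404e+08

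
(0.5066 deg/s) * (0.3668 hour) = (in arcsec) 2.408e+06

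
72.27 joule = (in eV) 4.511e+20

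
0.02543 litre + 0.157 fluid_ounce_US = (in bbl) 0.0001892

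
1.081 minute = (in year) 2.057e-06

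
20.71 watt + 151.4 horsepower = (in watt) 1.129e+05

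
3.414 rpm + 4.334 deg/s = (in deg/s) 24.82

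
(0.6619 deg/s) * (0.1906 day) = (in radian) 190.2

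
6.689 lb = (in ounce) 107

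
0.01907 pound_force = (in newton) 0.08483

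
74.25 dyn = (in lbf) 0.0001669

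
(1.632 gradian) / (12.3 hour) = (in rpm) 5.528e-06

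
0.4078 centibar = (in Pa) 407.8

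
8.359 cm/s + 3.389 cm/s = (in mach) 0.000345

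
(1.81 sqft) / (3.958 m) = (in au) 2.84e-13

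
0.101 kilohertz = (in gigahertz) 1.01e-07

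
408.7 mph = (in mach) 0.5366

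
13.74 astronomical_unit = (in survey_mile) 1.277e+09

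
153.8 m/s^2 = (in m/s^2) 153.8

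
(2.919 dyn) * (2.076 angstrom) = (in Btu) 5.744e-18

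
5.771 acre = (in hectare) 2.335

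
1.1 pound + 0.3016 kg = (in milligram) 8.006e+05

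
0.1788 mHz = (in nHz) 1.788e+05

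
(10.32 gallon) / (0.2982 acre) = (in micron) 32.37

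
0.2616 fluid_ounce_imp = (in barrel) 4.675e-05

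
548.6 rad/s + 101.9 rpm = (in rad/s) 559.3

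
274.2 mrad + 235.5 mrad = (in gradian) 32.45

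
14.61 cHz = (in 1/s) 0.1461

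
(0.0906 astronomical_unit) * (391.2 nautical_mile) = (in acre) 2.426e+12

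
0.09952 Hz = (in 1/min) 5.971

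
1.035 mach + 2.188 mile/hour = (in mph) 790.5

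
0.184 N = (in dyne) 1.84e+04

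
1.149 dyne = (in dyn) 1.149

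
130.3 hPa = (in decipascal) 1.303e+05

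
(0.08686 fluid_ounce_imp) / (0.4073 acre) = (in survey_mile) 9.304e-13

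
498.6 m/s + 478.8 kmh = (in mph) 1413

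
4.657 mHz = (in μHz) 4657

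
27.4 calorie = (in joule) 114.6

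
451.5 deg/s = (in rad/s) 7.88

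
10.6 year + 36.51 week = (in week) 589.2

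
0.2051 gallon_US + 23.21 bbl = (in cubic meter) 3.691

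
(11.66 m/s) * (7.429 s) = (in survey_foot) 284.2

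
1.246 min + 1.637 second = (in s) 76.4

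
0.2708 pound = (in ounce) 4.333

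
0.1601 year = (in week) 8.348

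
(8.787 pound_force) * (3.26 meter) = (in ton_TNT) 3.045e-08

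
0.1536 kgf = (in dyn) 1.506e+05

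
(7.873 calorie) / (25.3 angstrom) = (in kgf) 1.328e+09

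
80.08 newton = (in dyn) 8.008e+06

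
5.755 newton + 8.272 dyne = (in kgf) 0.5869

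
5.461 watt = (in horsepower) 0.007323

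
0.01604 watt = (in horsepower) 2.151e-05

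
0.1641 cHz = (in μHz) 1641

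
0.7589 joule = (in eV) 4.737e+18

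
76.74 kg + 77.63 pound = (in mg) 1.12e+08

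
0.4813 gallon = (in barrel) 0.01146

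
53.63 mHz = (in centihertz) 5.363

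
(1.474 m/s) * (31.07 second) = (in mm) 4.58e+04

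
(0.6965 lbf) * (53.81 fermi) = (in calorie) 3.985e-14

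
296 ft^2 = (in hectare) 0.00275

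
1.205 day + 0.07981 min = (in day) 1.205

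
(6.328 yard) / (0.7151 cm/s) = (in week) 0.001338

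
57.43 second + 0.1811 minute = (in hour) 0.01897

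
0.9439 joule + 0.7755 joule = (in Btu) 0.00163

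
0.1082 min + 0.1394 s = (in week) 1.096e-05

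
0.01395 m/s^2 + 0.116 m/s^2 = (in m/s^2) 0.13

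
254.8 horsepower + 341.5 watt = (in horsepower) 255.3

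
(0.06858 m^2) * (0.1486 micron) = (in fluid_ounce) 0.0003446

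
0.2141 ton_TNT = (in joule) 8.958e+08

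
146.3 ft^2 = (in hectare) 0.001359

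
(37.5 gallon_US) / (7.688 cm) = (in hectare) 0.0001846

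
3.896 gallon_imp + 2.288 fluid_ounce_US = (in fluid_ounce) 601.2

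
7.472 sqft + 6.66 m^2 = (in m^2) 7.354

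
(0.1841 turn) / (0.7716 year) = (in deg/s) 2.724e-06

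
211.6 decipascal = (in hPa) 0.2116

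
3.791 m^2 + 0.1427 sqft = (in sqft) 40.95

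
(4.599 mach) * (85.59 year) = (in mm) 4.227e+15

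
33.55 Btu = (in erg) 3.54e+11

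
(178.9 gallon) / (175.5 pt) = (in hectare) 0.001094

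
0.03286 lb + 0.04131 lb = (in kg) 0.03364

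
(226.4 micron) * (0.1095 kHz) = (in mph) 0.05546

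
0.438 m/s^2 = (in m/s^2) 0.438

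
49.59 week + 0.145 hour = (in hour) 8331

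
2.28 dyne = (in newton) 2.28e-05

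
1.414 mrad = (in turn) 0.000225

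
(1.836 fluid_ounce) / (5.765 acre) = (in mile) 1.446e-12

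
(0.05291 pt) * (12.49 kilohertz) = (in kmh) 0.8393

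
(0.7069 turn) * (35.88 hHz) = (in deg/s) 9.131e+05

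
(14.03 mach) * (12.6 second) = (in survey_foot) 1.975e+05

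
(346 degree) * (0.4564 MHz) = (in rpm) 2.632e+07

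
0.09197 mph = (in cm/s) 4.111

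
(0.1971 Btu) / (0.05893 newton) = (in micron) 3.529e+09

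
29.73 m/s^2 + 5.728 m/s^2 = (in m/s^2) 35.46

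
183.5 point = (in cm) 6.473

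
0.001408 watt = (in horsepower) 1.888e-06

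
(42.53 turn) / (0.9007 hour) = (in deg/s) 4.722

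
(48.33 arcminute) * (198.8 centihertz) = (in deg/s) 1.601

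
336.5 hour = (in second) 1.211e+06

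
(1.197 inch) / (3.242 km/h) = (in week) 5.582e-08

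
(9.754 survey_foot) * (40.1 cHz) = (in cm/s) 119.2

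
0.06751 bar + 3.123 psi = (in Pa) 2.828e+04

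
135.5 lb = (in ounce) 2168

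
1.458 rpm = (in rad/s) 0.1527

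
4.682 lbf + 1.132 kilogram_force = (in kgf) 3.256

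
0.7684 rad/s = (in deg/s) 44.03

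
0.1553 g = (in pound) 0.0003424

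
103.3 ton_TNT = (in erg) 4.322e+18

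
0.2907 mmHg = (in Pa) 38.76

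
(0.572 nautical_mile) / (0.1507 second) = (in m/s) 7029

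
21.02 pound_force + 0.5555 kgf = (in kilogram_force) 10.09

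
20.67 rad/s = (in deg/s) 1184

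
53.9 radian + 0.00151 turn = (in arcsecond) 1.112e+07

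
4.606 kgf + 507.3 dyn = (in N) 45.17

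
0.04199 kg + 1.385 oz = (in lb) 0.1791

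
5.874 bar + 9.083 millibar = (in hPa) 5883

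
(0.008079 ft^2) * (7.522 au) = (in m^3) 8.446e+08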